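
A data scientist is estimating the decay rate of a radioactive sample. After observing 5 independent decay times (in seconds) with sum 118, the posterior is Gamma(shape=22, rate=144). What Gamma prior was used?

Gamma(shape=17, rate=26)

For an exponential likelihood with a Gamma(α, β) prior on the rate, n observations with total T give posterior Gamma(α+n, β+T).
So α = 22 − 5 = 17 and β = 144 − 118 = 26.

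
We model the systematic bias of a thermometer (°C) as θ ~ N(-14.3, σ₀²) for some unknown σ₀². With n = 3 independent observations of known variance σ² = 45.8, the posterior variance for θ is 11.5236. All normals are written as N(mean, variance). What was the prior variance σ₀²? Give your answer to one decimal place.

σ₀² = 47.0

Posterior precision equals prior precision plus data precision: 1/σ_n² = 1/σ₀² + n/σ².
So 1/σ₀² = 1/11.5236 − 3/45.8 = 0.086778 − 0.065502 = 0.021276.
Hence σ₀² = 1/0.021276 ≈ 47.0.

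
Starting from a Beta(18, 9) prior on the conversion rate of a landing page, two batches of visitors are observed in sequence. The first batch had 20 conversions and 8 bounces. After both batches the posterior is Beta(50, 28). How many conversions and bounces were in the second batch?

Because Beta–binomial updating is additive in the counts, the combined data contributed (α_post−α_prior, β_post−β_prior) successes and failures.
Total across both batches: 50−18=32 conversions, 28−9=19 bounces.
Subtract the first batch: 32−20=12 conversions and 19−8=11 bounces.

12 conversions and 11 bounces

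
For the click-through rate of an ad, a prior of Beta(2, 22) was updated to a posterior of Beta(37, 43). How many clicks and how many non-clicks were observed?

Beta is conjugate to the binomial likelihood: posterior = Beta(a+s, b+f).
So s = 37 − 2 = 35 and f = 43 − 22 = 21.

35 clicks and 21 non-clicks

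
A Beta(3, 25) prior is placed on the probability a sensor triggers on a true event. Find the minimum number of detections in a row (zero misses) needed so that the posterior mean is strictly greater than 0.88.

k = 181

After k detections and 0 misses the posterior is Beta(3+k, 25), with mean (3+k)/(3+25+k).
Set (3+k)/(28+k) > 0.88 and solve: k > (0.88·28 − 3)/(1 − 0.88) = 180.333.
The smallest integer exceeding 180.333 is 181.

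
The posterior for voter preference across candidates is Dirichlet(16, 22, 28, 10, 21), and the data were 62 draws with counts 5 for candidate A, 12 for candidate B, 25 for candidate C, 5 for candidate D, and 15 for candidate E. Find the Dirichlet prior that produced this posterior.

Dirichlet(11, 10, 3, 5, 6)

For a Dirichlet(α) prior with multinomial counts c, the posterior is Dirichlet(α + c) componentwise.
Subtract each count from the matching posterior parameter: 16−5=11, 22−12=10, 28−25=3, 10−5=5, 21−15=6.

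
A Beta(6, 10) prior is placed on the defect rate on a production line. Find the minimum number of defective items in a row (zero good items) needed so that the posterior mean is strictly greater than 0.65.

k = 13

After k defective items and 0 good items the posterior is Beta(6+k, 10), with mean (6+k)/(6+10+k).
Set (6+k)/(16+k) > 0.65 and solve: k > (0.65·16 − 6)/(1 − 0.65) = 12.571.
The smallest integer exceeding 12.571 is 13.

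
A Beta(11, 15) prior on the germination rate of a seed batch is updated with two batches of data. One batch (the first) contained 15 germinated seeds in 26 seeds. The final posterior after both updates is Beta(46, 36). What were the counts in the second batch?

Because Beta–binomial updating is additive in the counts, the combined data contributed (α_post−α_prior, β_post−β_prior) successes and failures.
Total across both batches: 46−11=35 germinated seeds, 36−15=21 non-germinating seeds.
Subtract the first batch: 35−15=20 germinated seeds and 21−11=10 non-germinating seeds.

20 germinated seeds and 10 non-germinating seeds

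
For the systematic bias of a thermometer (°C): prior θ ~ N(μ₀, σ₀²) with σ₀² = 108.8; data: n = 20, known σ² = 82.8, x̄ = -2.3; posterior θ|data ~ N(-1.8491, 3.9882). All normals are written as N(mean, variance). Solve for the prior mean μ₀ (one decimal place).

The posterior mean is a precision-weighted average: μ_n = (τ₀μ₀ + τ_data·x̄)/(τ₀+τ_data), with τ₀=1/σ₀² and τ_data=n/σ².
Here τ₀ = 1/108.8 = 0.009191 and τ_data = 20/82.8 = 0.241546, so τ_n = 0.250737.
Rearranging for μ₀: μ₀ = (μ_n·τ_n − τ_data·x̄)/τ₀ = (-1.8491·0.250737 − 0.241546·-2.3) / 0.009191 = 0.091918/0.009191 ≈ 10.0.

μ₀ = 10.0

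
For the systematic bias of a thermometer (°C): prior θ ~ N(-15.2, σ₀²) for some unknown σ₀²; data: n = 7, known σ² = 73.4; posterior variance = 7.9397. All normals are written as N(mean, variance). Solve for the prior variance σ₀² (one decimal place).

Posterior precision equals prior precision plus data precision: 1/σ_n² = 1/σ₀² + n/σ².
So 1/σ₀² = 1/7.9397 − 7/73.4 = 0.125949 − 0.095368 = 0.030581.
Hence σ₀² = 1/0.030581 ≈ 32.7.

σ₀² = 32.7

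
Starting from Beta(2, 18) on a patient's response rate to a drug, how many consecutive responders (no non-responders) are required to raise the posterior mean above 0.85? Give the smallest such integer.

k = 101

After k responders and 0 non-responders the posterior is Beta(2+k, 18), with mean (2+k)/(2+18+k).
Set (2+k)/(20+k) > 0.85 and solve: k > (0.85·20 − 2)/(1 − 0.85) = 100.000.
The smallest integer exceeding 100.000 is 101, and checking k=101: (103)/(121) = 0.8512 > 0.85.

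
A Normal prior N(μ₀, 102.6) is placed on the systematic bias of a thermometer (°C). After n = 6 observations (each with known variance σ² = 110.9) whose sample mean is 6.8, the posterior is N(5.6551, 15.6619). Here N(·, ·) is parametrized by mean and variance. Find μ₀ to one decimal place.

μ₀ = -0.7

With known observation variance, the Normal–Normal posterior has precision τ_n = τ₀ + n/σ² and mean μ_n = (τ₀μ₀ + (n/σ²)x̄)/τ_n.
Here τ₀ = 1/102.6 = 0.009747 and τ_data = 6/110.9 = 0.054103, so τ_n = 0.063850.
Rearranging for μ₀: μ₀ = (μ_n·τ_n − τ_data·x̄)/τ₀ = (5.6551·0.063850 − 0.054103·6.8) / 0.009747 = -0.006822/0.009747 ≈ -0.7.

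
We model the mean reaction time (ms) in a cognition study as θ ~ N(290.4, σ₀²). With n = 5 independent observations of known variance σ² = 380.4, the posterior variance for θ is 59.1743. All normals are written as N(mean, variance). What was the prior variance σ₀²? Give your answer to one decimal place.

σ₀² = 266.3

For the Normal–Normal model with known σ², precisions add: τ_n = τ₀ + n/σ².
So 1/σ₀² = 1/59.1743 − 5/380.4 = 0.016899 − 0.013144 = 0.003755.
Hence σ₀² = 1/0.003755 ≈ 266.3.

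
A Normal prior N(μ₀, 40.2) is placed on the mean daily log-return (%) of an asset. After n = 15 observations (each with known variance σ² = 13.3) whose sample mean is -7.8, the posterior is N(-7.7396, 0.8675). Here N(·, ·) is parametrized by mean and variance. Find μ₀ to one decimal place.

With known observation variance, the Normal–Normal posterior has precision τ_n = τ₀ + n/σ² and mean μ_n = (τ₀μ₀ + (n/σ²)x̄)/τ_n.
Here τ₀ = 1/40.2 = 0.024876 and τ_data = 15/13.3 = 1.127820, so τ_n = 1.152696.
Rearranging for μ₀: μ₀ = (μ_n·τ_n − τ_data·x̄)/τ₀ = (-7.7396·1.152696 − 1.127820·-7.8) / 0.024876 = -0.124410/0.024876 ≈ -5.0.

μ₀ = -5.0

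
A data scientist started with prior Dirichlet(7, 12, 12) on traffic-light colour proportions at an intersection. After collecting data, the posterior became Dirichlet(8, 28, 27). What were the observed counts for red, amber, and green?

counts (1, 16, 15)

For a Dirichlet(α) prior with multinomial counts c, the posterior is Dirichlet(α + c) componentwise.
Counts are posterior − prior componentwise: 8−7=1, 28−12=16, 27−12=15.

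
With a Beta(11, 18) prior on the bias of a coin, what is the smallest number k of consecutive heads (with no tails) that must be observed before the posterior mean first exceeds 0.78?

After k heads and 0 tails the posterior is Beta(11+k, 18), with mean (11+k)/(11+18+k).
Set (11+k)/(29+k) > 0.78 and solve: k > (0.78·29 − 11)/(1 − 0.78) = 52.818.
The smallest integer exceeding 52.818 is 53, and checking k=53: (64)/(82) = 0.7805 > 0.78.

k = 53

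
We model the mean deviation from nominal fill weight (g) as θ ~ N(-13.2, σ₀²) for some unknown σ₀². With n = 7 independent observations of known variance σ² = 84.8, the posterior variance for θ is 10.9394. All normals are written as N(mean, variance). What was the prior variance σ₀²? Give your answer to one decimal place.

σ₀² = 112.8

For the Normal–Normal model with known σ², precisions add: τ_n = τ₀ + n/σ².
So 1/σ₀² = 1/10.9394 − 7/84.8 = 0.091413 − 0.082547 = 0.008866.
Hence σ₀² = 1/0.008866 ≈ 112.8.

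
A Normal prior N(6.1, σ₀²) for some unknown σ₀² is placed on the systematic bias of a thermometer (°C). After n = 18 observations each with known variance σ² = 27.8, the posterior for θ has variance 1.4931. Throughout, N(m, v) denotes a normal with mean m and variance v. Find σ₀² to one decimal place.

σ₀² = 44.9

Posterior precision equals prior precision plus data precision: 1/σ_n² = 1/σ₀² + n/σ².
So 1/σ₀² = 1/1.4931 − 18/27.8 = 0.669748 − 0.647482 = 0.022266.
Hence σ₀² = 1/0.022266 ≈ 44.9.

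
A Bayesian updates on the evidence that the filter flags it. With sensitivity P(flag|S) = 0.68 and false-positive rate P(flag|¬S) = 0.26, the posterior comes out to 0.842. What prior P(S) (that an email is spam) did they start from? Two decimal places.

P(S) = 0.67

In odds form, posterior odds = prior odds × likelihood ratio, so prior odds = posterior odds ÷ LR.
Posterior odds = 0.842/(1−0.842) = 5.3291. LR = 0.68/0.26 = 2.6154.
Prior odds = 5.3291/2.6154 = 2.0376, so P(S) = 2.0376/(1+2.0376) ≈ 0.67.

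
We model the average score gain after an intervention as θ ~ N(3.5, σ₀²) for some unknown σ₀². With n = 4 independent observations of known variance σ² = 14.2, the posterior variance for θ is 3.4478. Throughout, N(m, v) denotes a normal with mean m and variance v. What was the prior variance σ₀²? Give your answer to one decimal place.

σ₀² = 119.8

For the Normal–Normal model with known σ², precisions add: τ_n = τ₀ + n/σ².
So 1/σ₀² = 1/3.4478 − 4/14.2 = 0.290040 − 0.281690 = 0.008350.
Hence σ₀² = 1/0.008350 ≈ 119.8.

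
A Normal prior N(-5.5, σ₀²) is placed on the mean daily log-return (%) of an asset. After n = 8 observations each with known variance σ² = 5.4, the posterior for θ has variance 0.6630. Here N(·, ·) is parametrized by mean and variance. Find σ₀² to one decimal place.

σ₀² = 37.3

Posterior precision equals prior precision plus data precision: 1/σ_n² = 1/σ₀² + n/σ².
So 1/σ₀² = 1/0.6630 − 8/5.4 = 1.508296 − 1.481481 = 0.026815.
Hence σ₀² = 1/0.026815 ≈ 37.3.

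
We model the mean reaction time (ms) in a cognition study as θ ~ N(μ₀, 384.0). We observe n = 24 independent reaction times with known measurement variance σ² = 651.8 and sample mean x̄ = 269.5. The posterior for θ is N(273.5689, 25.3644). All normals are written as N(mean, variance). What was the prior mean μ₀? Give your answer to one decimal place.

μ₀ = 331.1

The posterior mean is a precision-weighted average: μ_n = (τ₀μ₀ + τ_data·x̄)/(τ₀+τ_data), with τ₀=1/σ₀² and τ_data=n/σ².
Here τ₀ = 1/384.0 = 0.002604 and τ_data = 24/651.8 = 0.036821, so τ_n = 0.039425.
Rearranging for μ₀: μ₀ = (μ_n·τ_n − τ_data·x̄)/τ₀ = (273.5689·0.039425 − 0.036821·269.5) / 0.002604 = 0.862194/0.002604 ≈ 331.1.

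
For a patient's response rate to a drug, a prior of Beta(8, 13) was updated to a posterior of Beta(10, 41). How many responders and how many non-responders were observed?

Under Beta–binomial conjugacy the posterior parameters are (a+s, b+f).
So s = 10 − 8 = 2 and f = 41 − 13 = 28.

2 responders and 28 non-responders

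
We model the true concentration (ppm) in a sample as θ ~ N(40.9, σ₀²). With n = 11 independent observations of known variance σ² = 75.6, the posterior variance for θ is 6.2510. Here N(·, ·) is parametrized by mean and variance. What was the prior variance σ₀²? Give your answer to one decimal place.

σ₀² = 69.1

Posterior precision equals prior precision plus data precision: 1/σ_n² = 1/σ₀² + n/σ².
So 1/σ₀² = 1/6.2510 − 11/75.6 = 0.159974 − 0.145503 = 0.014471.
Hence σ₀² = 1/0.014471 ≈ 69.1.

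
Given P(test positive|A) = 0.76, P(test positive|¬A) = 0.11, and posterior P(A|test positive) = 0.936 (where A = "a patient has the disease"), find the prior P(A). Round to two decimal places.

P(A) = 0.68

Bayes' rule in odds form gives O(A|E) = O(A)·[P(E|A)/P(E|¬A)], hence O(A) = O(A|E)/LR.
Posterior odds = 0.936/(1−0.936) = 14.6250. LR = 0.76/0.11 = 6.9091.
Prior odds = 14.6250/6.9091 = 2.1168, so P(A) = 2.1168/(1+2.1168) ≈ 0.68.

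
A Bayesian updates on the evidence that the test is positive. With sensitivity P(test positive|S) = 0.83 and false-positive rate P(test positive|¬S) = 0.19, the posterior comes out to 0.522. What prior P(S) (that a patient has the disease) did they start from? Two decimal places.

P(S) = 0.20

In odds form, posterior odds = prior odds × likelihood ratio, so prior odds = posterior odds ÷ LR.
Posterior odds = 0.522/(1−0.522) = 1.0921. LR = 0.83/0.19 = 4.3684.
Prior odds = 1.0921/4.3684 = 0.2500, so P(S) = 0.2500/(1+0.2500) ≈ 0.20.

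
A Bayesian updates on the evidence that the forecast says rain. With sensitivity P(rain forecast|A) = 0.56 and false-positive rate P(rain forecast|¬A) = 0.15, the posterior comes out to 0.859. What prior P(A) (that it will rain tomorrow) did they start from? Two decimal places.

Bayes' rule in odds form gives O(A|E) = O(A)·[P(E|A)/P(E|¬A)], hence O(A) = O(A|E)/LR.
Posterior odds = 0.859/(1−0.859) = 6.0922. LR = 0.56/0.15 = 3.7333.
Prior odds = 6.0922/3.7333 = 1.6319, so P(A) = 1.6319/(1+1.6319) ≈ 0.62.

P(A) = 0.62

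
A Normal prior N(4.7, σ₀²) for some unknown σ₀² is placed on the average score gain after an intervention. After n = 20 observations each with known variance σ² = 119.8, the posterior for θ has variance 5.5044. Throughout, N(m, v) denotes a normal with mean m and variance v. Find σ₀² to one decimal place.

σ₀² = 67.9

Posterior precision equals prior precision plus data precision: 1/σ_n² = 1/σ₀² + n/σ².
So 1/σ₀² = 1/5.5044 − 20/119.8 = 0.181673 − 0.166945 = 0.014728.
Hence σ₀² = 1/0.014728 ≈ 67.9.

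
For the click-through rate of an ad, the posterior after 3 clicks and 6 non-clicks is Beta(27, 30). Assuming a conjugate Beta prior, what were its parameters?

Under Beta–binomial conjugacy the posterior parameters are (a+s, b+f).
Subtract the data counts: 27−3=24, 30−6=24.

Beta(24, 24)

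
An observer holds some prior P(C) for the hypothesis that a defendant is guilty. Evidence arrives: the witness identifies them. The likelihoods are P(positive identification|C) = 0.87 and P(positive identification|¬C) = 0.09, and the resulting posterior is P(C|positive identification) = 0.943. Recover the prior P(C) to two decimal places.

In odds form, posterior odds = prior odds × likelihood ratio, so prior odds = posterior odds ÷ LR.
Posterior odds = 0.943/(1−0.943) = 16.5439. LR = 0.87/0.09 = 9.6667.
Prior odds = 16.5439/9.6667 = 1.7114, so P(C) = 1.7114/(1+1.7114) ≈ 0.63.

P(C) = 0.63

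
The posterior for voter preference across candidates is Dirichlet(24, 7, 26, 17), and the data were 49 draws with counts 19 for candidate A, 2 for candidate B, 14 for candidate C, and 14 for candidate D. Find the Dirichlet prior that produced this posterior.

Dirichlet(5, 5, 12, 3)

For a Dirichlet(α) prior with multinomial counts c, the posterior is Dirichlet(α + c) componentwise.
Subtract each count from the matching posterior parameter: 24−19=5, 7−2=5, 26−14=12, 17−14=3.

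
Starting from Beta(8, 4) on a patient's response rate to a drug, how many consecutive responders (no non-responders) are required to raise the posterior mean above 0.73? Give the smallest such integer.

After k responders and 0 non-responders the posterior is Beta(8+k, 4), with mean (8+k)/(8+4+k).
Set (8+k)/(12+k) > 0.73 and solve: k > (0.73·12 − 8)/(1 − 0.73) = 2.815.
The smallest integer exceeding 2.815 is 3, and checking k=3: (11)/(15) = 0.7333 > 0.73.

k = 3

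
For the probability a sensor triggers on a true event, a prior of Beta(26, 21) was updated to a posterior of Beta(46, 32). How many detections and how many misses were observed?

Under Beta–binomial conjugacy the posterior parameters are (a+s, b+f).
Match parameters: s=46−26=20, f=32−21=11.

20 detections and 11 misses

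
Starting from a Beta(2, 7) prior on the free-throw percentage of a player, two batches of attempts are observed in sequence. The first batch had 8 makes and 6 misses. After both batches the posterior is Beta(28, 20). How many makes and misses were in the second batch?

18 makes and 7 misses

Because Beta–binomial updating is additive in the counts, the combined data contributed (α_post−α_prior, β_post−β_prior) successes and failures.
Total across both batches: 28−2=26 makes, 20−7=13 misses.
Subtract the first batch: 26−8=18 makes and 13−6=7 misses.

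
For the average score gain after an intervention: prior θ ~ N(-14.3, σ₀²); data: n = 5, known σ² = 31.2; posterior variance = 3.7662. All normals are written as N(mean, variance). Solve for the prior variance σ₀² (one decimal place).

σ₀² = 9.5

Posterior precision equals prior precision plus data precision: 1/σ_n² = 1/σ₀² + n/σ².
So 1/σ₀² = 1/3.7662 − 5/31.2 = 0.265520 − 0.160256 = 0.105264.
Hence σ₀² = 1/0.105264 ≈ 9.5.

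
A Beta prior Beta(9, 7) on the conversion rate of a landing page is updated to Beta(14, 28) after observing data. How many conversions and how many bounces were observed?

A Beta(α, β) prior with s successes and f failures in binomial data gives a Beta(α+s, β+f) posterior.
So s = 14 − 9 = 5 and f = 28 − 7 = 21.

5 conversions and 21 bounces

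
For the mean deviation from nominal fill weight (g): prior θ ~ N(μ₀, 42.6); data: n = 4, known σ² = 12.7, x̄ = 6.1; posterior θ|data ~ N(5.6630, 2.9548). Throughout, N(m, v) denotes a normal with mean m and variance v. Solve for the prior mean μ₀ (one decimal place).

With known observation variance, the Normal–Normal posterior has precision τ_n = τ₀ + n/σ² and mean μ_n = (τ₀μ₀ + (n/σ²)x̄)/τ_n.
Here τ₀ = 1/42.6 = 0.023474 and τ_data = 4/12.7 = 0.314961, so τ_n = 0.338435.
Rearranging for μ₀: μ₀ = (μ_n·τ_n − τ_data·x̄)/τ₀ = (5.6630·0.338435 − 0.314961·6.1) / 0.023474 = -0.004705/0.023474 ≈ -0.2.

μ₀ = -0.2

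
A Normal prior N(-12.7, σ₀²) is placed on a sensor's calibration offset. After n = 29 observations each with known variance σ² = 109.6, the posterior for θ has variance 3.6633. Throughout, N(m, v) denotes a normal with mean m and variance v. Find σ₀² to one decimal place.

Posterior precision equals prior precision plus data precision: 1/σ_n² = 1/σ₀² + n/σ².
So 1/σ₀² = 1/3.6633 − 29/109.6 = 0.272978 − 0.264599 = 0.008379.
Hence σ₀² = 1/0.008379 ≈ 119.3.

σ₀² = 119.3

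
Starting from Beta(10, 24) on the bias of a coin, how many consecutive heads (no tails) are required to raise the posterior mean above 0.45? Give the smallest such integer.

k = 10

After k heads and 0 tails the posterior is Beta(10+k, 24), with mean (10+k)/(10+24+k).
Set (10+k)/(34+k) > 0.45 and solve: k > (0.45·34 − 10)/(1 − 0.45) = 9.636.
The smallest integer exceeding 9.636 is 10, and checking k=10: (20)/(44) = 0.4545 > 0.45.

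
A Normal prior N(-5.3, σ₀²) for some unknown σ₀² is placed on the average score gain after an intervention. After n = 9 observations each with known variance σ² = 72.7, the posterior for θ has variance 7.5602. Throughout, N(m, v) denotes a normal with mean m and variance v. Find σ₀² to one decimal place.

σ₀² = 118.0

Posterior precision equals prior precision plus data precision: 1/σ_n² = 1/σ₀² + n/σ².
So 1/σ₀² = 1/7.5602 − 9/72.7 = 0.132272 − 0.123796 = 0.008476.
Hence σ₀² = 1/0.008476 ≈ 118.0.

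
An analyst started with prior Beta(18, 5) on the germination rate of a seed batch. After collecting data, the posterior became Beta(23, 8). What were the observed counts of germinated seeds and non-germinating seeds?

5 germinated seeds and 3 non-germinating seeds

A Beta(α, β) prior with s successes and f failures in binomial data gives a Beta(α+s, β+f) posterior.
So s = 23 − 18 = 5 and f = 8 − 5 = 3.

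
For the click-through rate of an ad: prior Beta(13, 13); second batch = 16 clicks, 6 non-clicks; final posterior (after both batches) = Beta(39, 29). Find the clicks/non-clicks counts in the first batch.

10 clicks and 10 non-clicks

Because Beta–binomial updating is additive in the counts, the combined data contributed (α_post−α_prior, β_post−β_prior) successes and failures.
Total across both batches: 39−13=26 clicks, 29−13=16 non-clicks.
Subtract the second batch: 26−16=10 clicks and 16−6=10 non-clicks.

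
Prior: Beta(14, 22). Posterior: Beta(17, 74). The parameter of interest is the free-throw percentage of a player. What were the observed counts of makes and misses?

Beta is conjugate to the binomial likelihood: posterior = Beta(a+s, b+f).
Match parameters: s=17−14=3, f=74−22=52.

3 makes and 52 misses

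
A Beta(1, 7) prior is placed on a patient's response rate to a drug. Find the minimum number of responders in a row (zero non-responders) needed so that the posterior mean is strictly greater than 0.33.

After k responders and 0 non-responders the posterior is Beta(1+k, 7), with mean (1+k)/(1+7+k).
Set (1+k)/(8+k) > 0.33 and solve: k > (0.33·8 − 1)/(1 − 0.33) = 2.448.
The smallest integer exceeding 2.448 is 3.

k = 3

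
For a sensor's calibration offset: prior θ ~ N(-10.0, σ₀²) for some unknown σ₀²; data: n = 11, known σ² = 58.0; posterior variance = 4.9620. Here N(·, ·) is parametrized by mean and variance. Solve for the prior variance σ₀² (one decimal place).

σ₀² = 84.2

For the Normal–Normal model with known σ², precisions add: τ_n = τ₀ + n/σ².
So 1/σ₀² = 1/4.9620 − 11/58.0 = 0.201532 − 0.189655 = 0.011877.
Hence σ₀² = 1/0.011877 ≈ 84.2.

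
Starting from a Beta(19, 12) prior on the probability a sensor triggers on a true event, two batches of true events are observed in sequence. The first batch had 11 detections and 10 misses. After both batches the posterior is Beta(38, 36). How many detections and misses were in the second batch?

Because Beta–binomial updating is additive in the counts, the combined data contributed (α_post−α_prior, β_post−β_prior) successes and failures.
Total across both batches: 38−19=19 detections, 36−12=24 misses.
Subtract the first batch: 19−11=8 detections and 24−10=14 misses.

8 detections and 14 misses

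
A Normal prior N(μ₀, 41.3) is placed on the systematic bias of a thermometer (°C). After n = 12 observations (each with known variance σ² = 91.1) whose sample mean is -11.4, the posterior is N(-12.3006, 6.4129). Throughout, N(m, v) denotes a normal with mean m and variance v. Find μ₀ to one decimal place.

With known observation variance, the Normal–Normal posterior has precision τ_n = τ₀ + n/σ² and mean μ_n = (τ₀μ₀ + (n/σ²)x̄)/τ_n.
Here τ₀ = 1/41.3 = 0.024213 and τ_data = 12/91.1 = 0.131723, so τ_n = 0.155936.
Rearranging for μ₀: μ₀ = (μ_n·τ_n − τ_data·x̄)/τ₀ = (-12.3006·0.155936 − 0.131723·-11.4) / 0.024213 = -0.416464/0.024213 ≈ -17.2.

μ₀ = -17.2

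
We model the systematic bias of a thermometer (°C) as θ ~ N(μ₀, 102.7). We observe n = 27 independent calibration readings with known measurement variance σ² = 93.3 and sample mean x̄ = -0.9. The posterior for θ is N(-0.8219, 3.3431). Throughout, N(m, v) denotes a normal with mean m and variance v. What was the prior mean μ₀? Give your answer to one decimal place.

The posterior mean is a precision-weighted average: μ_n = (τ₀μ₀ + τ_data·x̄)/(τ₀+τ_data), with τ₀=1/σ₀² and τ_data=n/σ².
Here τ₀ = 1/102.7 = 0.009737 and τ_data = 27/93.3 = 0.289389, so τ_n = 0.299126.
Rearranging for μ₀: μ₀ = (μ_n·τ_n − τ_data·x̄)/τ₀ = (-0.8219·0.299126 − 0.289389·-0.9) / 0.009737 = 0.014598/0.009737 ≈ 1.5.

μ₀ = 1.5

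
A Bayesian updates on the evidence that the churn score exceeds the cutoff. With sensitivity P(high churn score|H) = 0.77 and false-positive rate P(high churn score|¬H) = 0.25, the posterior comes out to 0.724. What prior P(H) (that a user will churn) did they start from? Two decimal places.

In odds form, posterior odds = prior odds × likelihood ratio, so prior odds = posterior odds ÷ LR.
Posterior odds = 0.724/(1−0.724) = 2.6232. LR = 0.77/0.25 = 3.0800.
Prior odds = 2.6232/3.0800 = 0.8517, so P(H) = 0.8517/(1+0.8517) ≈ 0.46.

P(H) = 0.46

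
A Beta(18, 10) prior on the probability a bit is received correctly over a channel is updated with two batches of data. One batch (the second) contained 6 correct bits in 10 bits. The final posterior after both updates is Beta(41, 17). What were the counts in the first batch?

Because Beta–binomial updating is additive in the counts, the combined data contributed (α_post−α_prior, β_post−β_prior) successes and failures.
Total across both batches: 41−18=23 correct bits, 17−10=7 errors.
Subtract the second batch: 23−6=17 correct bits and 7−4=3 errors.

17 correct bits and 3 errors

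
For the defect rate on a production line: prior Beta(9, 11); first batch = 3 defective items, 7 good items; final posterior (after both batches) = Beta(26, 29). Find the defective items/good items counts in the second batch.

14 defective items and 11 good items

Because Beta–binomial updating is additive in the counts, the combined data contributed (α_post−α_prior, β_post−β_prior) successes and failures.
Total across both batches: 26−9=17 defective items, 29−11=18 good items.
Subtract the first batch: 17−3=14 defective items and 18−7=11 good items.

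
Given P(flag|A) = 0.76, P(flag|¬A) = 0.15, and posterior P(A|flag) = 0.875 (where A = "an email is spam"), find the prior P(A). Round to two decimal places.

P(A) = 0.58

In odds form, posterior odds = prior odds × likelihood ratio, so prior odds = posterior odds ÷ LR.
Posterior odds = 0.875/(1−0.875) = 7.0000. LR = 0.76/0.15 = 5.0667.
Prior odds = 7.0000/5.0667 = 1.3816, so P(A) = 1.3816/(1+1.3816) ≈ 0.58.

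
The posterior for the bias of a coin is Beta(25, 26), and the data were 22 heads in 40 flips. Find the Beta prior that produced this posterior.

A Beta(α, β) prior with s successes and f failures in binomial data gives a Beta(α+s, β+f) posterior.
Subtract the data counts: 25−22=3, 26−18=8.

Beta(3, 8)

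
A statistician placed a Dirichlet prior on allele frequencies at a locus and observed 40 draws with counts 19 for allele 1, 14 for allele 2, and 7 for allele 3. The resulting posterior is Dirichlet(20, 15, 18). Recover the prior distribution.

For a Dirichlet(α) prior with multinomial counts c, the posterior is Dirichlet(α + c) componentwise.
Subtract each count from the matching posterior parameter: 20−19=1, 15−14=1, 18−7=11.

Dirichlet(1, 1, 11)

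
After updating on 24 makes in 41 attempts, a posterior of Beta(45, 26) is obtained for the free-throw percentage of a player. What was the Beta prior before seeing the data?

Beta(21, 9)

A Beta(α, β) prior with s successes and f failures in binomial data gives a Beta(α+s, β+f) posterior.
So α = 45 − 24 = 21 and β = 26 − 17 = 9.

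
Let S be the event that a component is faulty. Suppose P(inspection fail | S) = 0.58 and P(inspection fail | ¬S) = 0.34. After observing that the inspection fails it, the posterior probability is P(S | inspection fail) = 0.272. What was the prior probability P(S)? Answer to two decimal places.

In odds form, posterior odds = prior odds × likelihood ratio, so prior odds = posterior odds ÷ LR.
Posterior odds = 0.272/(1−0.272) = 0.3736. LR = 0.58/0.34 = 1.7059.
Prior odds = 0.3736/1.7059 = 0.2190, so P(S) = 0.2190/(1+0.2190) ≈ 0.18.

P(S) = 0.18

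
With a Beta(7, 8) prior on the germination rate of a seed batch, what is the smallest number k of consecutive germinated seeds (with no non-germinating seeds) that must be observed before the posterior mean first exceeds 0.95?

After k germinated seeds and 0 non-germinating seeds the posterior is Beta(7+k, 8), with mean (7+k)/(7+8+k).
Set (7+k)/(15+k) > 0.95 and solve: k > (0.95·15 − 7)/(1 − 0.95) = 145.000.
The smallest integer exceeding 145.000 is 146.

k = 146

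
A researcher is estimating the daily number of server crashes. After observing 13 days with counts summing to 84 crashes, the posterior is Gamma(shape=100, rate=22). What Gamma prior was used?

A Gamma(α, β) prior (rate parametrization) on a Poisson rate with n observations summing to S gives posterior Gamma(α+S, β+n).
So α = 100 − 84 = 16 and β = 22 − 13 = 9.

Gamma(shape=16, rate=9)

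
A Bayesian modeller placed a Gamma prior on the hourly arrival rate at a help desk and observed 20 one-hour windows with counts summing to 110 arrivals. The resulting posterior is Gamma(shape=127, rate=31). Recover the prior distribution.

A Gamma(α, β) prior (rate parametrization) on a Poisson rate with n observations summing to S gives posterior Gamma(α+S, β+n).
So α = 127 − 110 = 17 and β = 31 − 20 = 11.

Gamma(shape=17, rate=11)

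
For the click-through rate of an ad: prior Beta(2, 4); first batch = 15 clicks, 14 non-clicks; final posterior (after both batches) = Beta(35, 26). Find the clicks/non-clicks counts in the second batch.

18 clicks and 8 non-clicks

Because Beta–binomial updating is additive in the counts, the combined data contributed (α_post−α_prior, β_post−β_prior) successes and failures.
Total across both batches: 35−2=33 clicks, 26−4=22 non-clicks.
Subtract the first batch: 33−15=18 clicks and 22−14=8 non-clicks.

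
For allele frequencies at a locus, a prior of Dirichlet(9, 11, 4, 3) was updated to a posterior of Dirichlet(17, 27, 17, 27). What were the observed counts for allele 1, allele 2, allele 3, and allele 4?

counts (8, 16, 13, 24)

For a Dirichlet(α) prior with multinomial counts c, the posterior is Dirichlet(α + c) componentwise.
Counts are posterior − prior componentwise: 17−9=8, 27−11=16, 17−4=13, 27−3=24.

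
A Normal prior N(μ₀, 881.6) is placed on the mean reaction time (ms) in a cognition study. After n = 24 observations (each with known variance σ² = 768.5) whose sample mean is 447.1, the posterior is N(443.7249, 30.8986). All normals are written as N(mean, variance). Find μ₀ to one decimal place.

μ₀ = 350.8

The posterior mean is a precision-weighted average: μ_n = (τ₀μ₀ + τ_data·x̄)/(τ₀+τ_data), with τ₀=1/σ₀² and τ_data=n/σ².
Here τ₀ = 1/881.6 = 0.001134 and τ_data = 24/768.5 = 0.031230, so τ_n = 0.032364.
Rearranging for μ₀: μ₀ = (μ_n·τ_n − τ_data·x̄)/τ₀ = (443.7249·0.032364 − 0.031230·447.1) / 0.001134 = 0.397780/0.001134 ≈ 350.8.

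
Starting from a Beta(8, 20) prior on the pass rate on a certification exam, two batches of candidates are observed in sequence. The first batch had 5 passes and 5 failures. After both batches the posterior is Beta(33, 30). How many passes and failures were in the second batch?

Sequential conjugate updates are equivalent to a single update on the pooled data, so total successes = posterior α − prior α and total failures = posterior β − prior β.
Total across both batches: 33−8=25 passes, 30−20=10 failures.
Subtract the first batch: 25−5=20 passes and 10−5=5 failures.

20 passes and 5 failures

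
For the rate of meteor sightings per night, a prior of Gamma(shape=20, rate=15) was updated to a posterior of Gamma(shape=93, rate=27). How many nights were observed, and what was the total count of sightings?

n = 12 nights with total 73 sightings

A Gamma(α, β) prior (rate parametrization) on a Poisson rate with n observations summing to S gives posterior Gamma(α+S, β+n).
Matching: Σxᵢ = 93 − 20 = 73 and n = 27 − 15 = 12.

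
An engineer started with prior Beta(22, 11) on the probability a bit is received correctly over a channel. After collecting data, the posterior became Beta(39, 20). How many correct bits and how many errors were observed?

17 correct bits and 9 errors

Under Beta–binomial conjugacy the posterior parameters are (a+s, b+f).
So s = 39 − 22 = 17 and f = 20 − 11 = 9.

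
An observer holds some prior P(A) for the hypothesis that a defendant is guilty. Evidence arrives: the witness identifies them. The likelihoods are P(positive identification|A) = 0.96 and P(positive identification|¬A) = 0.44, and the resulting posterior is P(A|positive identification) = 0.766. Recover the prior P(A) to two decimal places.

P(A) = 0.60

In odds form, posterior odds = prior odds × likelihood ratio, so prior odds = posterior odds ÷ LR.
Posterior odds = 0.766/(1−0.766) = 3.2735. LR = 0.96/0.44 = 2.1818.
Prior odds = 3.2735/2.1818 = 1.5004, so P(A) = 1.5004/(1+1.5004) ≈ 0.60.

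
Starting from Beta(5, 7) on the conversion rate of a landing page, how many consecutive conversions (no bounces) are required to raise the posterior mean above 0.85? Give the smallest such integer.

k = 35

After k conversions and 0 bounces the posterior is Beta(5+k, 7), with mean (5+k)/(5+7+k).
Set (5+k)/(12+k) > 0.85 and solve: k > (0.85·12 − 5)/(1 − 0.85) = 34.667.
The smallest integer exceeding 34.667 is 35, and checking k=35: (40)/(47) = 0.8511 > 0.85.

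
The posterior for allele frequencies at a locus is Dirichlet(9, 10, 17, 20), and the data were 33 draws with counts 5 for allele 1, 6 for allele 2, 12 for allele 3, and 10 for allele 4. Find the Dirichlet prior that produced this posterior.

For a Dirichlet(α) prior with multinomial counts c, the posterior is Dirichlet(α + c) componentwise.
Subtract each count from the matching posterior parameter: 9−5=4, 10−6=4, 17−12=5, 20−10=10.

Dirichlet(4, 4, 5, 10)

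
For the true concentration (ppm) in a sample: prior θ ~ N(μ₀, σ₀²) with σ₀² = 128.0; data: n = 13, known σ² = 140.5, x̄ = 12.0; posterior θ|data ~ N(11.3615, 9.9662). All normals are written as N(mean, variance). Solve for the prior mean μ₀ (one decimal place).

μ₀ = 3.8

The posterior mean is a precision-weighted average: μ_n = (τ₀μ₀ + τ_data·x̄)/(τ₀+τ_data), with τ₀=1/σ₀² and τ_data=n/σ².
Here τ₀ = 1/128.0 = 0.007812 and τ_data = 13/140.5 = 0.092527, so τ_n = 0.100339.
Rearranging for μ₀: μ₀ = (μ_n·τ_n − τ_data·x̄)/τ₀ = (11.3615·0.100339 − 0.092527·12.0) / 0.007812 = 0.029678/0.007812 ≈ 3.8.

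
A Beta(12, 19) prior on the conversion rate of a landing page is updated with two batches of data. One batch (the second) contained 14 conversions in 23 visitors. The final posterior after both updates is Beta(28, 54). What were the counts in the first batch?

2 conversions and 26 bounces

Sequential conjugate updates are equivalent to a single update on the pooled data, so total successes = posterior α − prior α and total failures = posterior β − prior β.
Total across both batches: 28−12=16 conversions, 54−19=35 bounces.
Subtract the second batch: 16−14=2 conversions and 35−9=26 bounces.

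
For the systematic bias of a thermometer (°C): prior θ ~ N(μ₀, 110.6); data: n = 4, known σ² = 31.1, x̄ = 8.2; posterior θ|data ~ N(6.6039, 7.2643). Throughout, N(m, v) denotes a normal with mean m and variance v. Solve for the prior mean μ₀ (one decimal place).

The posterior mean is a precision-weighted average: μ_n = (τ₀μ₀ + τ_data·x̄)/(τ₀+τ_data), with τ₀=1/σ₀² and τ_data=n/σ².
Here τ₀ = 1/110.6 = 0.009042 and τ_data = 4/31.1 = 0.128617, so τ_n = 0.137659.
Rearranging for μ₀: μ₀ = (μ_n·τ_n − τ_data·x̄)/τ₀ = (6.6039·0.137659 − 0.128617·8.2) / 0.009042 = -0.145573/0.009042 ≈ -16.1.

μ₀ = -16.1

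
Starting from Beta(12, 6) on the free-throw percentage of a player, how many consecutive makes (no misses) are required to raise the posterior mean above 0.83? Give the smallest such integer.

k = 18

After k makes and 0 misses the posterior is Beta(12+k, 6), with mean (12+k)/(12+6+k).
Set (12+k)/(18+k) > 0.83 and solve: k > (0.83·18 − 12)/(1 − 0.83) = 17.294.
The smallest integer exceeding 17.294 is 18, and checking k=18: (30)/(36) = 0.8333 > 0.83.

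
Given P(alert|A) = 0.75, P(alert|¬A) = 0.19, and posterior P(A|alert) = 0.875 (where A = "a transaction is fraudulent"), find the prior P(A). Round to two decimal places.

In odds form, posterior odds = prior odds × likelihood ratio, so prior odds = posterior odds ÷ LR.
Posterior odds = 0.875/(1−0.875) = 7.0000. LR = 0.75/0.19 = 3.9474.
Prior odds = 7.0000/3.9474 = 1.7733, so P(A) = 1.7733/(1+1.7733) ≈ 0.64.

P(A) = 0.64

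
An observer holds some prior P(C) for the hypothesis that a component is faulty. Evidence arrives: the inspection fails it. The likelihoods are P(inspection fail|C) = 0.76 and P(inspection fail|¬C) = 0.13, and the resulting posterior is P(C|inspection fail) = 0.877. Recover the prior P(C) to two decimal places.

In odds form, posterior odds = prior odds × likelihood ratio, so prior odds = posterior odds ÷ LR.
Posterior odds = 0.877/(1−0.877) = 7.1301. LR = 0.76/0.13 = 5.8462.
Prior odds = 7.1301/5.8462 = 1.2196, so P(C) = 1.2196/(1+1.2196) ≈ 0.55.

P(C) = 0.55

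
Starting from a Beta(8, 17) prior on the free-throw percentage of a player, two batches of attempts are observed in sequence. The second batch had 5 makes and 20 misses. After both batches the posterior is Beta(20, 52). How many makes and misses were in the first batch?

Sequential conjugate updates are equivalent to a single update on the pooled data, so total successes = posterior α − prior α and total failures = posterior β − prior β.
Total across both batches: 20−8=12 makes, 52−17=35 misses.
Subtract the second batch: 12−5=7 makes and 35−20=15 misses.

7 makes and 15 misses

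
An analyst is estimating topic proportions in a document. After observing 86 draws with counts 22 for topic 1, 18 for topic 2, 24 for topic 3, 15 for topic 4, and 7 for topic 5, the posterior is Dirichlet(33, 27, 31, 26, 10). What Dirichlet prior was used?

Dirichlet(11, 9, 7, 11, 3)

For a Dirichlet(α) prior with multinomial counts c, the posterior is Dirichlet(α + c) componentwise.
Subtract each count from the matching posterior parameter: 33−22=11, 27−18=9, 31−24=7, 26−15=11, 10−7=3.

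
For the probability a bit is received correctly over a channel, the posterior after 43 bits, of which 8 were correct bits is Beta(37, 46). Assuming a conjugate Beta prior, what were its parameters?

A Beta(α, β) prior with s successes and f failures in binomial data gives a Beta(α+s, β+f) posterior.
Subtract the data counts: 37−8=29, 46−35=11.

Beta(29, 11)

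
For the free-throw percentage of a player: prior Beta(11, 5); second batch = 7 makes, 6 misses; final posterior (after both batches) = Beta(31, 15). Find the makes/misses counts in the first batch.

Sequential conjugate updates are equivalent to a single update on the pooled data, so total successes = posterior α − prior α and total failures = posterior β − prior β.
Total across both batches: 31−11=20 makes, 15−5=10 misses.
Subtract the second batch: 20−7=13 makes and 10−6=4 misses.

13 makes and 4 misses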